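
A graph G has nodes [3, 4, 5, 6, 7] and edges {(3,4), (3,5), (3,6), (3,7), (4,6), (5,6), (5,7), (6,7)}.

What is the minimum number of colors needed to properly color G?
χ(G) = 4

Clique number ω(G) = 4 (lower bound: χ ≥ ω).
The clique on [3, 5, 6, 7] has size 4, forcing χ ≥ 4, and the coloring below uses 4 colors, so χ(G) = 4.
A valid 4-coloring: color 1: [6]; color 2: [3]; color 3: [4, 7]; color 4: [5].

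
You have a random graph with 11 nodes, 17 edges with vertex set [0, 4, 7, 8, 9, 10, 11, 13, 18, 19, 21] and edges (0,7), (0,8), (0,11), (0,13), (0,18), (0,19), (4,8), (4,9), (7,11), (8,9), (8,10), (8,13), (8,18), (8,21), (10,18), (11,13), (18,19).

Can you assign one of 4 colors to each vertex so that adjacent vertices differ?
Yes, G is 4-colorable

A valid 4-coloring: color 1: [8, 11, 19]; color 2: [0, 9, 10, 21]; color 3: [4, 7, 13, 18].
(χ(G) = 3 ≤ 4.)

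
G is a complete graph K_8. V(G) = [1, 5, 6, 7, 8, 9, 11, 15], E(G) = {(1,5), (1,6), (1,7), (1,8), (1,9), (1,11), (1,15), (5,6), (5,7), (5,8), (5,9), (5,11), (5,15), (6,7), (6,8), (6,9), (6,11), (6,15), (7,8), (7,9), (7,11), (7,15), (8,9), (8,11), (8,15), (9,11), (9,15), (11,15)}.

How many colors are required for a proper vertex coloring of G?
χ(G) = 8

Clique number ω(G) = 8 (lower bound: χ ≥ ω).
The clique on [1, 5, 6, 7, 8, 9, 11, 15] has size 8, forcing χ ≥ 8, and the coloring below uses 8 colors, so χ(G) = 8.
A valid 8-coloring: color 1: [8]; color 2: [5]; color 3: [9]; color 4: [6]; color 5: [11]; color 6: [15]; color 7: [7]; color 8: [1].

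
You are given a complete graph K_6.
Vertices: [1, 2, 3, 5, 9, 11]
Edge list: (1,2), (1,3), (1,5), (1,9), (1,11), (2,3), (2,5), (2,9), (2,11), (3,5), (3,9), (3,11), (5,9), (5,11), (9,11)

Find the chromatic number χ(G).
χ(G) = 6

Clique number ω(G) = 6 (lower bound: χ ≥ ω).
The clique on [1, 2, 3, 5, 9, 11] has size 6, forcing χ ≥ 6, and the coloring below uses 6 colors, so χ(G) = 6.
A valid 6-coloring: color 1: [5]; color 2: [2]; color 3: [11]; color 4: [1]; color 5: [9]; color 6: [3].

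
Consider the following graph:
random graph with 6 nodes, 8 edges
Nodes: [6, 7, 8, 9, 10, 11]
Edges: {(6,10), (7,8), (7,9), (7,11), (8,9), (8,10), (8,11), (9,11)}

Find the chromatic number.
χ(G) = 4

Clique number ω(G) = 4 (lower bound: χ ≥ ω).
The clique on [7, 8, 9, 11] has size 4, forcing χ ≥ 4, and the coloring below uses 4 colors, so χ(G) = 4.
A valid 4-coloring: color 1: [6, 8]; color 2: [7, 10]; color 3: [11]; color 4: [9].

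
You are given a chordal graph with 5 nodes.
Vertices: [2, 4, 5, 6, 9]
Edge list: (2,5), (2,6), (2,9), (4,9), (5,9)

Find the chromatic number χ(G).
χ(G) = 3

Clique number ω(G) = 3 (lower bound: χ ≥ ω).
The clique on [2, 5, 9] has size 3, forcing χ ≥ 3, and the coloring below uses 3 colors, so χ(G) = 3.
A valid 3-coloring: color 1: [6, 9]; color 2: [2, 4]; color 3: [5].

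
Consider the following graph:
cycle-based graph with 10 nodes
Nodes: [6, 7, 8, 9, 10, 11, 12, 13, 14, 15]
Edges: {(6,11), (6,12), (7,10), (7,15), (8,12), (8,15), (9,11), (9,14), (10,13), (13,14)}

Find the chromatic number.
Clique number ω(G) = 2 (lower bound: χ ≥ ω).
The graph is bipartite (no odd cycle), so 2 colors suffice: χ(G) = 2.
A valid 2-coloring: color 1: [6, 7, 8, 9, 13]; color 2: [10, 11, 12, 14, 15].

χ(G) = 2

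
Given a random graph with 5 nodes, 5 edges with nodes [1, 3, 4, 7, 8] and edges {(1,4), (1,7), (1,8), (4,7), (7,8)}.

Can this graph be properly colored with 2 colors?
No, G is not 2-colorable

The clique on vertices [1, 7, 8] has size 3 > 2, so it alone needs 3 colors.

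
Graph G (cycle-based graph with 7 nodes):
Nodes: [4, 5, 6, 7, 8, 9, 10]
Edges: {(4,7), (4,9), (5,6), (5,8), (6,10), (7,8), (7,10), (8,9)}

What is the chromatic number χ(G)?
χ(G) = 3

Clique number ω(G) = 2 (lower bound: χ ≥ ω).
Odd cycle [6, 5, 8, 7, 10] needs 3 colors (χ ≥ 3).
The coloring below uses 3 colors, so χ(G) = 3.
A valid 3-coloring: color 1: [6, 7, 9]; color 2: [4, 8, 10]; color 3: [5].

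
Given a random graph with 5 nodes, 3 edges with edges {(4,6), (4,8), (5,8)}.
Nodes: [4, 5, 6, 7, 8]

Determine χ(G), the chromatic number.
χ(G) = 2

Clique number ω(G) = 2 (lower bound: χ ≥ ω).
The graph is bipartite (no odd cycle), so 2 colors suffice: χ(G) = 2.
A valid 2-coloring: color 1: [6, 7, 8]; color 2: [4, 5].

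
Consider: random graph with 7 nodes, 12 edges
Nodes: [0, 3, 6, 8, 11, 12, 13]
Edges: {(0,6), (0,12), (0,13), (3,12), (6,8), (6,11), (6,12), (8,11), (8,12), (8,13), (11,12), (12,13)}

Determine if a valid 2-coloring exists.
No, G is not 2-colorable

The clique on vertices [6, 8, 11, 12] has size 4 > 2, so it alone needs 4 colors.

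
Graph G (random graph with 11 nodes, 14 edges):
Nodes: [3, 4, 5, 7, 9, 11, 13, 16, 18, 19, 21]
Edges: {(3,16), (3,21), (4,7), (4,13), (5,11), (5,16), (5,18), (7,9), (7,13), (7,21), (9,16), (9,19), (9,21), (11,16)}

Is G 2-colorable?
The clique on vertices [5, 11, 16] has size 3 > 2, so it alone needs 3 colors.

No, G is not 2-colorable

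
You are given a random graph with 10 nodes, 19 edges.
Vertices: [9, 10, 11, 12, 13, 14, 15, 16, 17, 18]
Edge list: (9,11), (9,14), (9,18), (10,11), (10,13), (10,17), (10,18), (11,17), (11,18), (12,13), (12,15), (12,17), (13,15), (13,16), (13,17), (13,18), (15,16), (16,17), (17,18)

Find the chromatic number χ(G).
Clique number ω(G) = 4 (lower bound: χ ≥ ω).
The clique on [10, 11, 17, 18] has size 4, forcing χ ≥ 4, and the coloring below uses 4 colors, so χ(G) = 4.
A valid 4-coloring: color 1: [9, 15, 17]; color 2: [11, 13, 14]; color 3: [12, 16, 18]; color 4: [10].

χ(G) = 4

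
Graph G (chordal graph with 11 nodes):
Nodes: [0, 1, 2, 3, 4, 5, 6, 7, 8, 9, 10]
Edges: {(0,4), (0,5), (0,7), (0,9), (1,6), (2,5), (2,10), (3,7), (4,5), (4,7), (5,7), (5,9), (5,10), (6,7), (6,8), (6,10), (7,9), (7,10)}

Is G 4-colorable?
A valid 4-coloring: color 1: [1, 2, 7, 8]; color 2: [3, 5, 6]; color 3: [0, 10]; color 4: [4, 9].
(χ(G) = 4 ≤ 4.)

Yes, G is 4-colorable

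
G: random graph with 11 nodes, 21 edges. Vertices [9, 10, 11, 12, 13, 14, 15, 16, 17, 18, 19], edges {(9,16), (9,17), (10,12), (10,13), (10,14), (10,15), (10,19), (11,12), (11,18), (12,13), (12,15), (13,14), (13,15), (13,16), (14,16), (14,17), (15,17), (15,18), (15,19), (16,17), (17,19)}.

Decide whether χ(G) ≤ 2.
No, G is not 2-colorable

The clique on vertices [10, 12, 13, 15] has size 4 > 2, so it alone needs 4 colors.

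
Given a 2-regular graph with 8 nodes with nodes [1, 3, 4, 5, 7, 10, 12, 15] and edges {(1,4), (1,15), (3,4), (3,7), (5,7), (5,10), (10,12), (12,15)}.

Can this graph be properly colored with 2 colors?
A valid 2-coloring: color 1: [4, 7, 10, 15]; color 2: [1, 3, 5, 12].
(χ(G) = 2 ≤ 2.)

Yes, G is 2-colorable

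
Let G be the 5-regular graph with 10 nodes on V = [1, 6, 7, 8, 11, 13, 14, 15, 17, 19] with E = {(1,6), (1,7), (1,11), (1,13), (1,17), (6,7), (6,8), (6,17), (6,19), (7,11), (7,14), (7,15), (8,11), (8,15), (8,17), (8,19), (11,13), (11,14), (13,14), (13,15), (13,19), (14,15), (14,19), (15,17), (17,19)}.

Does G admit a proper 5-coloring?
A valid 5-coloring: color 1: [1, 8, 14]; color 2: [7, 13, 17]; color 3: [6, 11, 15]; color 4: [19].
(χ(G) = 4 ≤ 5.)

Yes, G is 5-colorable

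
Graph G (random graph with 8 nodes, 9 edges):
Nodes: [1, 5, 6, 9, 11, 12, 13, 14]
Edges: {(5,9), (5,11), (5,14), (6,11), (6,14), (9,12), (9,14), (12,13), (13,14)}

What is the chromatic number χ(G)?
χ(G) = 3

Clique number ω(G) = 3 (lower bound: χ ≥ ω).
The clique on [5, 9, 14] has size 3, forcing χ ≥ 3, and the coloring below uses 3 colors, so χ(G) = 3.
A valid 3-coloring: color 1: [1, 11, 12, 14]; color 2: [5, 6, 13]; color 3: [9].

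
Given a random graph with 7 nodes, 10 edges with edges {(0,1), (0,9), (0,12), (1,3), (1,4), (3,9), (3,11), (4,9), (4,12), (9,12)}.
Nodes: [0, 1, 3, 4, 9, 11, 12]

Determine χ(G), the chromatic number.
Clique number ω(G) = 3 (lower bound: χ ≥ ω).
The clique on [0, 9, 12] has size 3, forcing χ ≥ 3, and the coloring below uses 3 colors, so χ(G) = 3.
A valid 3-coloring: color 1: [1, 9, 11]; color 2: [0, 3, 4]; color 3: [12].

χ(G) = 3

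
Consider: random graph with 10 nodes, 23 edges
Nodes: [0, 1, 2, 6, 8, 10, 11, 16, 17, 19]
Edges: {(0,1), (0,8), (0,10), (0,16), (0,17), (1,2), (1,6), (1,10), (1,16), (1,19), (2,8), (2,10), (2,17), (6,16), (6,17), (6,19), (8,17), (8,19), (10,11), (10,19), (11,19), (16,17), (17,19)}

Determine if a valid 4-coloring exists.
Yes, G is 4-colorable

A valid 4-coloring: color 1: [1, 11, 17]; color 2: [0, 2, 19]; color 3: [6, 8, 10]; color 4: [16].
(χ(G) = 4 ≤ 4.)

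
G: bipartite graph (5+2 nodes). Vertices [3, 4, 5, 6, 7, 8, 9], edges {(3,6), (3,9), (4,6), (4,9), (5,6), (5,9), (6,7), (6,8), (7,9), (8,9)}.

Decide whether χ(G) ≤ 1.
No, G is not 1-colorable

Edge (3,9) forces its endpoints to differ, so 1 color is not enough.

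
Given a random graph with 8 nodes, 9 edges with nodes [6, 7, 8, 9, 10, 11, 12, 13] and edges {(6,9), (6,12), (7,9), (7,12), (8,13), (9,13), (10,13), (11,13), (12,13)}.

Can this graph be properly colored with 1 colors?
Edge (8,13) forces its endpoints to differ, so 1 color is not enough.

No, G is not 1-colorable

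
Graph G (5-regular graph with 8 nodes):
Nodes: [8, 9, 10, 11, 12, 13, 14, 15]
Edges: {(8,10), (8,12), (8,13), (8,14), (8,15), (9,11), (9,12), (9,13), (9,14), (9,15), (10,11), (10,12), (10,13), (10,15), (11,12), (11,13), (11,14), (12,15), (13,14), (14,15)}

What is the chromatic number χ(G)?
χ(G) = 4

Clique number ω(G) = 4 (lower bound: χ ≥ ω).
The clique on [8, 10, 12, 15] has size 4, forcing χ ≥ 4, and the coloring below uses 4 colors, so χ(G) = 4.
A valid 4-coloring: color 1: [13, 15]; color 2: [12, 14]; color 3: [9, 10]; color 4: [8, 11].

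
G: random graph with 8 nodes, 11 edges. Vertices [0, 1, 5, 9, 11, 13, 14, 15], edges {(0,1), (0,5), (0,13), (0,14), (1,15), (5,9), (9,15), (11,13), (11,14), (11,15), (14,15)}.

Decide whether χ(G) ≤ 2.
No, G is not 2-colorable

The clique on vertices [11, 14, 15] has size 3 > 2, so it alone needs 3 colors.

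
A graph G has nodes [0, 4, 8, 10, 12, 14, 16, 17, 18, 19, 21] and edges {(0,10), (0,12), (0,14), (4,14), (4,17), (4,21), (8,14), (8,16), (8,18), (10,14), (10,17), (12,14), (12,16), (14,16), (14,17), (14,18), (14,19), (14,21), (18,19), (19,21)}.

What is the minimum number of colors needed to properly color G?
Clique number ω(G) = 3 (lower bound: χ ≥ ω).
The clique on [0, 10, 14] has size 3, forcing χ ≥ 3, and the coloring below uses 3 colors, so χ(G) = 3.
A valid 3-coloring: color 1: [14]; color 2: [4, 8, 10, 12, 19]; color 3: [0, 16, 17, 18, 21].

χ(G) = 3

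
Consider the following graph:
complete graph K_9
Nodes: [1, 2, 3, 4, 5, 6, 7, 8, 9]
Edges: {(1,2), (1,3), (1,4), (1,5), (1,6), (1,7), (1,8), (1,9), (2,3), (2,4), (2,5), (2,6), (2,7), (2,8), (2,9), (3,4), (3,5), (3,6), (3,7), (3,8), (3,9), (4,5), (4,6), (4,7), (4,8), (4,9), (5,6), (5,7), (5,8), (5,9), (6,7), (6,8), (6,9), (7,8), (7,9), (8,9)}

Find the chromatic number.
χ(G) = 9

Clique number ω(G) = 9 (lower bound: χ ≥ ω).
The clique on [1, 2, 3, 4, 5, 6, 7, 8, 9] has size 9, forcing χ ≥ 9, and the coloring below uses 9 colors, so χ(G) = 9.
A valid 9-coloring: color 1: [1]; color 2: [6]; color 3: [7]; color 4: [4]; color 5: [5]; color 6: [9]; color 7: [3]; color 8: [2]; color 9: [8].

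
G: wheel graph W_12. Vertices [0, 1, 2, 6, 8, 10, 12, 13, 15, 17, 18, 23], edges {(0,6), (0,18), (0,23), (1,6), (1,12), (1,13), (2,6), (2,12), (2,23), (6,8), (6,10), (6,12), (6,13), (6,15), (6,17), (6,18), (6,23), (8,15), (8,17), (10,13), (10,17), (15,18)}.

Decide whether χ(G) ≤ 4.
A valid 4-coloring: color 1: [6]; color 2: [8, 12, 13, 18, 23]; color 3: [0, 1, 2, 15, 17]; color 4: [10].
(χ(G) = 4 ≤ 4.)

Yes, G is 4-colorable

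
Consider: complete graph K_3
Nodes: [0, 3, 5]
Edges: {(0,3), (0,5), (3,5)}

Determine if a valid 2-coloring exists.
No, G is not 2-colorable

The clique on vertices [0, 3, 5] has size 3 > 2, so it alone needs 3 colors.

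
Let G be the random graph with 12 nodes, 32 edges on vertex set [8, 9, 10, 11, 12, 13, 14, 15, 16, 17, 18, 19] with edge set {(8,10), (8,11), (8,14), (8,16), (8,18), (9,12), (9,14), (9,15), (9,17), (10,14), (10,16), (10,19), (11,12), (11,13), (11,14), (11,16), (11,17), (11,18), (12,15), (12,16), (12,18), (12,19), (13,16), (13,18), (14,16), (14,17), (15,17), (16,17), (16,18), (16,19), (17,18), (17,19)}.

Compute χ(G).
Clique number ω(G) = 4 (lower bound: χ ≥ ω).
The clique on [8, 10, 14, 16] has size 4, forcing χ ≥ 4, and the coloring below uses 4 colors, so χ(G) = 4.
A valid 4-coloring: color 1: [9, 16]; color 2: [10, 11, 15]; color 3: [8, 12, 13, 17]; color 4: [14, 18, 19].

χ(G) = 4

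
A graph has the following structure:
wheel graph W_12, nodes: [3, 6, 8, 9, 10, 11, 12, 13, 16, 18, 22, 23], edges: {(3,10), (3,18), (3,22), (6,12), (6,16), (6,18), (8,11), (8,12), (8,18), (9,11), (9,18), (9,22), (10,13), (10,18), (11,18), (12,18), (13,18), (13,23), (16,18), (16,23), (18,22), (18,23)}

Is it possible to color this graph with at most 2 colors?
No, G is not 2-colorable

The clique on vertices [3, 10, 18] has size 3 > 2, so it alone needs 3 colors.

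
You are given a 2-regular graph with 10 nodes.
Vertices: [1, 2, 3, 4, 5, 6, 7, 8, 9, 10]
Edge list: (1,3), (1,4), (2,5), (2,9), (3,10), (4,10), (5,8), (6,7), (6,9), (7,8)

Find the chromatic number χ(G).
χ(G) = 2

Clique number ω(G) = 2 (lower bound: χ ≥ ω).
The graph is bipartite (no odd cycle), so 2 colors suffice: χ(G) = 2.
A valid 2-coloring: color 1: [1, 5, 7, 9, 10]; color 2: [2, 3, 4, 6, 8].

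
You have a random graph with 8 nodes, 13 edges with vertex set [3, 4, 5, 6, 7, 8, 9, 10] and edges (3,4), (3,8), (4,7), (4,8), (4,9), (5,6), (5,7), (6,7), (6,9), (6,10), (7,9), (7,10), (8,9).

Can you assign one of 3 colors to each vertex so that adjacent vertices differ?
Yes, G is 3-colorable

A valid 3-coloring: color 1: [7, 8]; color 2: [4, 6]; color 3: [3, 5, 9, 10].
(χ(G) = 3 ≤ 3.)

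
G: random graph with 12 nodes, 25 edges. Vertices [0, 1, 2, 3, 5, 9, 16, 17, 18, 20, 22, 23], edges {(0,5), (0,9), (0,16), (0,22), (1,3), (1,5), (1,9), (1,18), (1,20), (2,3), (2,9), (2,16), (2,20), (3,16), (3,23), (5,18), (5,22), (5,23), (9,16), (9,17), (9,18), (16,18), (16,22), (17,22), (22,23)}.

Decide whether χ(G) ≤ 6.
Yes, G is 6-colorable

A valid 6-coloring: color 1: [3, 5, 9, 20]; color 2: [1, 16, 17, 23]; color 3: [2, 18, 22]; color 4: [0].
(χ(G) = 4 ≤ 6.)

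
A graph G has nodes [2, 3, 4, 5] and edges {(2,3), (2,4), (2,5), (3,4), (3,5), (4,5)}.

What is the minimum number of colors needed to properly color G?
χ(G) = 4

Clique number ω(G) = 4 (lower bound: χ ≥ ω).
The clique on [2, 3, 4, 5] has size 4, forcing χ ≥ 4, and the coloring below uses 4 colors, so χ(G) = 4.
A valid 4-coloring: color 1: [5]; color 2: [2]; color 3: [4]; color 4: [3].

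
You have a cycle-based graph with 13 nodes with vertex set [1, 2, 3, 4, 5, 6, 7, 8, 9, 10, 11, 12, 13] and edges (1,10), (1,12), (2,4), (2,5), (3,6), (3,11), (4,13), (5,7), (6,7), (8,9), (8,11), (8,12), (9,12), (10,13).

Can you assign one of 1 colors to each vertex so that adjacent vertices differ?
The clique on vertices [8, 9, 12] has size 3 > 1, so it alone needs 3 colors.

No, G is not 1-colorable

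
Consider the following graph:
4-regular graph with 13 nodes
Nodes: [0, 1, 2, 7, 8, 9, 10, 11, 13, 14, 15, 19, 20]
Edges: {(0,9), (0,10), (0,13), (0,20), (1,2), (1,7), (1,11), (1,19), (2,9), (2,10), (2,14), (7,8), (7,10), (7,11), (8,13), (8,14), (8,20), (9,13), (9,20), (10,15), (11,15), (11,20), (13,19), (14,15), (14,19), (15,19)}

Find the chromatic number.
Clique number ω(G) = 3 (lower bound: χ ≥ ω).
The clique on [0, 9, 20] has size 3, forcing χ ≥ 3, and the coloring below uses 3 colors, so χ(G) = 3.
A valid 3-coloring: color 1: [0, 2, 7, 15]; color 2: [1, 10, 13, 14, 20]; color 3: [8, 9, 11, 19].

χ(G) = 3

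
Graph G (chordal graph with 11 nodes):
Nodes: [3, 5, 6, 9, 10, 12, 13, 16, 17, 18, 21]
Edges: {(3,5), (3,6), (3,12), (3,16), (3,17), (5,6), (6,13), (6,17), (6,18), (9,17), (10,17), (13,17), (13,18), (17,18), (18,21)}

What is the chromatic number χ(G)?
χ(G) = 4

Clique number ω(G) = 4 (lower bound: χ ≥ ω).
The clique on [6, 13, 17, 18] has size 4, forcing χ ≥ 4, and the coloring below uses 4 colors, so χ(G) = 4.
A valid 4-coloring: color 1: [5, 12, 16, 17, 21]; color 2: [6, 9, 10]; color 3: [3, 18]; color 4: [13].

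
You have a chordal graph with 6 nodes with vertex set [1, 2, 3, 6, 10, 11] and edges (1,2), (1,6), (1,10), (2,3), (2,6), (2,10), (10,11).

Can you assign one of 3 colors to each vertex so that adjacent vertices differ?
A valid 3-coloring: color 1: [2, 11]; color 2: [1, 3]; color 3: [6, 10].
(χ(G) = 3 ≤ 3.)

Yes, G is 3-colorable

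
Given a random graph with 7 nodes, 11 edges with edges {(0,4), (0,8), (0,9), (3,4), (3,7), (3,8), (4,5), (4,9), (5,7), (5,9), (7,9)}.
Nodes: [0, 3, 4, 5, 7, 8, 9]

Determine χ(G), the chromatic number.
χ(G) = 3

Clique number ω(G) = 3 (lower bound: χ ≥ ω).
The clique on [0, 4, 9] has size 3, forcing χ ≥ 3, and the coloring below uses 3 colors, so χ(G) = 3.
A valid 3-coloring: color 1: [8, 9]; color 2: [4, 7]; color 3: [0, 3, 5].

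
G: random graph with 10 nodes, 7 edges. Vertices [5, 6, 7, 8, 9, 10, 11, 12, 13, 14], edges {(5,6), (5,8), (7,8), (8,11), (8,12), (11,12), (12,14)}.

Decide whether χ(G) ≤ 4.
A valid 4-coloring: color 1: [6, 8, 9, 10, 13, 14]; color 2: [5, 7, 12]; color 3: [11].
(χ(G) = 3 ≤ 4.)

Yes, G is 4-colorable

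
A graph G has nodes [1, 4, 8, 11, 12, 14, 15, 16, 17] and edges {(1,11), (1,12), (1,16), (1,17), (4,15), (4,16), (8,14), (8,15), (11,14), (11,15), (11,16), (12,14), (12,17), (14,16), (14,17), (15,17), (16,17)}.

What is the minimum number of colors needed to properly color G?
χ(G) = 3

Clique number ω(G) = 3 (lower bound: χ ≥ ω).
The clique on [1, 16, 17] has size 3, forcing χ ≥ 3, and the coloring below uses 3 colors, so χ(G) = 3.
A valid 3-coloring: color 1: [1, 14, 15]; color 2: [4, 8, 11, 17]; color 3: [12, 16].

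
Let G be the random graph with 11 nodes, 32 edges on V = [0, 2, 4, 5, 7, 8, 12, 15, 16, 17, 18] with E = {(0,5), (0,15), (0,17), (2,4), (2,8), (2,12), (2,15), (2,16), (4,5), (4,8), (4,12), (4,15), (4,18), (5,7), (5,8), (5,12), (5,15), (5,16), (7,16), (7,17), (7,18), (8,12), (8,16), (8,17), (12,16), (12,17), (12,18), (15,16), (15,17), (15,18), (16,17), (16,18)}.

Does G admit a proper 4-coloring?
Yes, G is 4-colorable

A valid 4-coloring: color 1: [0, 4, 16]; color 2: [2, 5, 17, 18]; color 3: [7, 12, 15]; color 4: [8].
(χ(G) = 4 ≤ 4.)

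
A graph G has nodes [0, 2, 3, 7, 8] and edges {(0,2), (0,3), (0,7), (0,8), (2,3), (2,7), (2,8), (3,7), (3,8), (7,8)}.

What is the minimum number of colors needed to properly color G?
χ(G) = 5

Clique number ω(G) = 5 (lower bound: χ ≥ ω).
The clique on [0, 2, 3, 7, 8] has size 5, forcing χ ≥ 5, and the coloring below uses 5 colors, so χ(G) = 5.
A valid 5-coloring: color 1: [0]; color 2: [7]; color 3: [3]; color 4: [2]; color 5: [8].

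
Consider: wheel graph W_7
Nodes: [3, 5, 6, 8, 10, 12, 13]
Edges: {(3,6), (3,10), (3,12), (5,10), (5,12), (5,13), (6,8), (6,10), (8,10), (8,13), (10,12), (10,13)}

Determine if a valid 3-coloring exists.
Yes, G is 3-colorable

A valid 3-coloring: color 1: [10]; color 2: [3, 5, 8]; color 3: [6, 12, 13].
(χ(G) = 3 ≤ 3.)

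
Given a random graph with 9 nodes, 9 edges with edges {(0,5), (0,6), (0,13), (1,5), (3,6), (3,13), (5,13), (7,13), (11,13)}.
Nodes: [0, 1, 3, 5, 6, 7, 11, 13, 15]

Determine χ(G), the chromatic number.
χ(G) = 3

Clique number ω(G) = 3 (lower bound: χ ≥ ω).
The clique on [0, 5, 13] has size 3, forcing χ ≥ 3, and the coloring below uses 3 colors, so χ(G) = 3.
A valid 3-coloring: color 1: [1, 6, 13, 15]; color 2: [3, 5, 7, 11]; color 3: [0].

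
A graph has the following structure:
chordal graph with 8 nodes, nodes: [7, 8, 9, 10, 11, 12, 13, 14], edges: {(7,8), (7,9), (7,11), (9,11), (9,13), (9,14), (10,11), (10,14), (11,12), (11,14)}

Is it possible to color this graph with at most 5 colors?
Yes, G is 5-colorable

A valid 5-coloring: color 1: [8, 11, 13]; color 2: [9, 10, 12]; color 3: [7, 14].
(χ(G) = 3 ≤ 5.)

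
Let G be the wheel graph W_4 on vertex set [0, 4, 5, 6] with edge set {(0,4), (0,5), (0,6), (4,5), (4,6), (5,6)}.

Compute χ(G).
χ(G) = 4

Clique number ω(G) = 4 (lower bound: χ ≥ ω).
The clique on [0, 4, 5, 6] has size 4, forcing χ ≥ 4, and the coloring below uses 4 colors, so χ(G) = 4.
A valid 4-coloring: color 1: [5]; color 2: [4]; color 3: [0]; color 4: [6].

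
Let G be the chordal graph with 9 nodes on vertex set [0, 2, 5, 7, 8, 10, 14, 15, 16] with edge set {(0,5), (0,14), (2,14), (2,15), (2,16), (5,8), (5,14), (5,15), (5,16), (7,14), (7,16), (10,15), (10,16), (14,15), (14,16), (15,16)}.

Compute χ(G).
χ(G) = 4

Clique number ω(G) = 4 (lower bound: χ ≥ ω).
The clique on [2, 14, 15, 16] has size 4, forcing χ ≥ 4, and the coloring below uses 4 colors, so χ(G) = 4.
A valid 4-coloring: color 1: [8, 10, 14]; color 2: [0, 16]; color 3: [7, 15]; color 4: [2, 5].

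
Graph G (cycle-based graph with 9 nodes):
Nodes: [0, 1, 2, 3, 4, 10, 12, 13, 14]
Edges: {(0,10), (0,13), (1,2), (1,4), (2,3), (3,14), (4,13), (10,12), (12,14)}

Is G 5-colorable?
Yes, G is 5-colorable

A valid 5-coloring: color 1: [0, 2, 4, 14]; color 2: [1, 3, 10, 13]; color 3: [12].
(χ(G) = 3 ≤ 5.)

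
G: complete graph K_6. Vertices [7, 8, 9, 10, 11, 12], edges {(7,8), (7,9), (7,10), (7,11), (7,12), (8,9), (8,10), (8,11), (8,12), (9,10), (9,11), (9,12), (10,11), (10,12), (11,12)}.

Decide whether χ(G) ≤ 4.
No, G is not 4-colorable

The clique on vertices [7, 8, 9, 10, 11, 12] has size 6 > 4, so it alone needs 6 colors.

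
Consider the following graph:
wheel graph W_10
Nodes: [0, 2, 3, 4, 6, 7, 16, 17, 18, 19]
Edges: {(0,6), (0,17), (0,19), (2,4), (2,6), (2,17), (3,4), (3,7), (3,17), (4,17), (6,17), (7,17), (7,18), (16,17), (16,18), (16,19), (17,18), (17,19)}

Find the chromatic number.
χ(G) = 4

Clique number ω(G) = 3 (lower bound: χ ≥ ω).
Odd cycle [18, 16, 19, 0, 6, 2, 4, 3, 7] needs 3 colors (χ ≥ 3).
Vertex 17 is adjacent to every vertex of [0, 2, 3, 4, 6, 7, 16, 18, 19], which already need 3 colors among themselves, so 17 needs a new color (χ ≥ 4).
The coloring below uses 4 colors, so χ(G) = 4.
A valid 4-coloring: color 1: [17]; color 2: [3, 6, 18, 19]; color 3: [0, 2, 7, 16]; color 4: [4].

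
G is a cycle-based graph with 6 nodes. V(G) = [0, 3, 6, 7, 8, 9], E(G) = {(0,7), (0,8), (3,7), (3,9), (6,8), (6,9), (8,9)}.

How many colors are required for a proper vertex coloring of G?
χ(G) = 3

Clique number ω(G) = 3 (lower bound: χ ≥ ω).
The clique on [6, 8, 9] has size 3, forcing χ ≥ 3, and the coloring below uses 3 colors, so χ(G) = 3.
A valid 3-coloring: color 1: [7, 8]; color 2: [0, 9]; color 3: [3, 6].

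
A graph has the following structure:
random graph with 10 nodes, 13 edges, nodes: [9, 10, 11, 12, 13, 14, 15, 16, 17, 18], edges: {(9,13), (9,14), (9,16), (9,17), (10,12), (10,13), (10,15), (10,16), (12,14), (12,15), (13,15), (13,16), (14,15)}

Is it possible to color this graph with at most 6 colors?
A valid 6-coloring: color 1: [11, 15, 16, 17, 18]; color 2: [9, 10]; color 3: [12, 13]; color 4: [14].
(χ(G) = 4 ≤ 6.)

Yes, G is 6-colorable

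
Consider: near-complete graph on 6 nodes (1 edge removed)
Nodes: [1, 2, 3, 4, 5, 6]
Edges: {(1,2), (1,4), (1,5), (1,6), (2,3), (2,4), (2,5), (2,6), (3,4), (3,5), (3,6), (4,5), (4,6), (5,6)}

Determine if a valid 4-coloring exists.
No, G is not 4-colorable

The clique on vertices [1, 2, 4, 5, 6] has size 5 > 4, so it alone needs 5 colors.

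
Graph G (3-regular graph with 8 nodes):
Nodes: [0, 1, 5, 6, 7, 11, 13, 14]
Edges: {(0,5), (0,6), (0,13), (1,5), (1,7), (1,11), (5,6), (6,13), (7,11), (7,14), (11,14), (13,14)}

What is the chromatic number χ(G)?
Clique number ω(G) = 3 (lower bound: χ ≥ ω).
The clique on [0, 5, 6] has size 3, forcing χ ≥ 3, and the coloring below uses 3 colors, so χ(G) = 3.
A valid 3-coloring: color 1: [5, 7, 13]; color 2: [6, 11]; color 3: [0, 1, 14].

χ(G) = 3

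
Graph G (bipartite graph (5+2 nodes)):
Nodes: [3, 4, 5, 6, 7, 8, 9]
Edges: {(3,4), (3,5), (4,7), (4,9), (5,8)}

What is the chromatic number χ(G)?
Clique number ω(G) = 2 (lower bound: χ ≥ ω).
The graph is bipartite (no odd cycle), so 2 colors suffice: χ(G) = 2.
A valid 2-coloring: color 1: [4, 5, 6]; color 2: [3, 7, 8, 9].

χ(G) = 2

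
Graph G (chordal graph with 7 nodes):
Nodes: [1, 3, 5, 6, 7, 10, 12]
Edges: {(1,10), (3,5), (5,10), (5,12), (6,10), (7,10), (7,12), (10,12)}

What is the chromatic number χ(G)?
χ(G) = 3

Clique number ω(G) = 3 (lower bound: χ ≥ ω).
The clique on [5, 10, 12] has size 3, forcing χ ≥ 3, and the coloring below uses 3 colors, so χ(G) = 3.
A valid 3-coloring: color 1: [3, 10]; color 2: [1, 5, 6, 7]; color 3: [12].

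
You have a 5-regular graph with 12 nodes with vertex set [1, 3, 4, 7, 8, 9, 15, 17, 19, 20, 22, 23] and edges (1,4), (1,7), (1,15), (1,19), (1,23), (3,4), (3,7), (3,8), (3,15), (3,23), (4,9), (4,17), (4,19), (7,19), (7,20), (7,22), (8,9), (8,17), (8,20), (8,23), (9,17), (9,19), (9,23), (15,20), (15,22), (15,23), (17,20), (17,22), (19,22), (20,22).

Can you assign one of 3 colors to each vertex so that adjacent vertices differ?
No, G is not 3-colorable

Suppose a proper 3-coloring c exists. The clique [1, 4, 19] takes 3 distinct colors; by symmetry let c(1) = 1, c(4) = 2, c(19) = 3.
- Vertex 7: neighbors [1, 19] already have colors [1, 3] ⇒ c(7) = 2.
- Vertex 9: neighbors [4, 19] already have colors [2, 3] ⇒ c(9) = 1.
- Vertex 17: neighbors [9, 4] already have colors [1, 2] ⇒ c(17) = 3.
- Vertex 8: neighbors [9, 17] already have colors [1, 3] ⇒ c(8) = 2.
- Vertex 20: neighbors [7, 17] already have colors [2, 3] ⇒ c(20) = 1.
- Vertex 22: neighbors [20, 7, 17] already have colors [1, 2, 3] — all 3 colors blocked. Contradiction.
The forced assignments end in a contradiction, so G has no proper 3-coloring (χ ≥ 4).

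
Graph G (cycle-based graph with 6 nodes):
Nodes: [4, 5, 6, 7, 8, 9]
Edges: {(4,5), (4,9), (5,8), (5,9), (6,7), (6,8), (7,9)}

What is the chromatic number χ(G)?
χ(G) = 3

Clique number ω(G) = 3 (lower bound: χ ≥ ω).
The clique on [4, 5, 9] has size 3, forcing χ ≥ 3, and the coloring below uses 3 colors, so χ(G) = 3.
A valid 3-coloring: color 1: [6, 9]; color 2: [5, 7]; color 3: [4, 8].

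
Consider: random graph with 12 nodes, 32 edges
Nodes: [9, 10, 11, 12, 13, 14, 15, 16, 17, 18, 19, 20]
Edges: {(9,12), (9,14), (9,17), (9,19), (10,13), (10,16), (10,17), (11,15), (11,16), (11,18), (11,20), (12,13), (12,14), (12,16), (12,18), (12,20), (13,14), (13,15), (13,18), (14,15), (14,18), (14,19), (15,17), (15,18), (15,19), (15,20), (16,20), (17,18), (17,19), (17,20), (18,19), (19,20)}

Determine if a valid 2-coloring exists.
No, G is not 2-colorable

The clique on vertices [12, 13, 14, 18] has size 4 > 2, so it alone needs 4 colors.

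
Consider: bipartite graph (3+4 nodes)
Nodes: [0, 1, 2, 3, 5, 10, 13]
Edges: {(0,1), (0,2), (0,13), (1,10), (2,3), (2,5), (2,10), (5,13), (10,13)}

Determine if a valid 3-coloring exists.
A valid 3-coloring: color 1: [1, 2, 13]; color 2: [0, 3, 5, 10].
(χ(G) = 2 ≤ 3.)

Yes, G is 3-colorable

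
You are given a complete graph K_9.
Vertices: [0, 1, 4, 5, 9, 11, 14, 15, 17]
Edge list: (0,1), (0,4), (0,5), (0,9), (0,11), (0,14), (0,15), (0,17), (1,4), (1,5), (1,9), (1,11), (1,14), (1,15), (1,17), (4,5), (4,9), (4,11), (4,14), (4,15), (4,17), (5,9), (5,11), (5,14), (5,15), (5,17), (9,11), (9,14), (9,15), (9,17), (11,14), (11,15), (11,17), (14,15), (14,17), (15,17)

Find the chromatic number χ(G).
Clique number ω(G) = 9 (lower bound: χ ≥ ω).
The clique on [0, 1, 4, 5, 9, 11, 14, 15, 17] has size 9, forcing χ ≥ 9, and the coloring below uses 9 colors, so χ(G) = 9.
A valid 9-coloring: color 1: [14]; color 2: [5]; color 3: [17]; color 4: [4]; color 5: [1]; color 6: [9]; color 7: [0]; color 8: [11]; color 9: [15].

χ(G) = 9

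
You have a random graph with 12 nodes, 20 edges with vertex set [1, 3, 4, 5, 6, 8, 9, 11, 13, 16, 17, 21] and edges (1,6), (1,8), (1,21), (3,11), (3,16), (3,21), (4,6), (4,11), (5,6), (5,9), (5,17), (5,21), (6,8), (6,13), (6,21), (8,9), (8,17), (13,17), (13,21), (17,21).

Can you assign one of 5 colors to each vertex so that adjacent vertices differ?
A valid 5-coloring: color 1: [4, 8, 16, 21]; color 2: [3, 6, 9, 17]; color 3: [1, 5, 11, 13].
(χ(G) = 3 ≤ 5.)

Yes, G is 5-colorable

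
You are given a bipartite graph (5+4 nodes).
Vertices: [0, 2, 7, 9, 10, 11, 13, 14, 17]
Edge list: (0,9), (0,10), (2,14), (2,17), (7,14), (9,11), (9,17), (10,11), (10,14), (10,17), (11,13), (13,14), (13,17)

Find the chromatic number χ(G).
χ(G) = 2

Clique number ω(G) = 2 (lower bound: χ ≥ ω).
The graph is bipartite (no odd cycle), so 2 colors suffice: χ(G) = 2.
A valid 2-coloring: color 1: [2, 7, 9, 10, 13]; color 2: [0, 11, 14, 17].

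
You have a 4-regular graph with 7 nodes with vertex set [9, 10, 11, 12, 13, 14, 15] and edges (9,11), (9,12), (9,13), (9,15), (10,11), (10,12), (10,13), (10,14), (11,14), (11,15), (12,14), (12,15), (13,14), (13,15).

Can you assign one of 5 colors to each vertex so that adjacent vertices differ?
Yes, G is 5-colorable

A valid 5-coloring: color 1: [9, 10]; color 2: [11, 12, 13]; color 3: [14, 15].
(χ(G) = 3 ≤ 5.)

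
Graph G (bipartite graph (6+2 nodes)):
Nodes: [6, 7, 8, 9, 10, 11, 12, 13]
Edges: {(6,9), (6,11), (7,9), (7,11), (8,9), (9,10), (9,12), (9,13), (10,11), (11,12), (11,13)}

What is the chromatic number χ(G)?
χ(G) = 2

Clique number ω(G) = 2 (lower bound: χ ≥ ω).
The graph is bipartite (no odd cycle), so 2 colors suffice: χ(G) = 2.
A valid 2-coloring: color 1: [9, 11]; color 2: [6, 7, 8, 10, 12, 13].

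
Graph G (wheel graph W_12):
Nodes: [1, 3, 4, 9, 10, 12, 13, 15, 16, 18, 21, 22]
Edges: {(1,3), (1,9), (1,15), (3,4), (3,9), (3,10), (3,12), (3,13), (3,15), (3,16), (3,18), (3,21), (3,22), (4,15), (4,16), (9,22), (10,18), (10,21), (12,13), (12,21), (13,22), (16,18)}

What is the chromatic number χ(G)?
Clique number ω(G) = 3 (lower bound: χ ≥ ω).
Odd cycle [4, 15, 1, 9, 22, 13, 12, 21, 10, 18, 16] needs 3 colors (χ ≥ 3).
Vertex 3 is adjacent to every vertex of [1, 4, 9, 10, 12, 13, 15, 16, 18, 21, 22], which already need 3 colors among themselves, so 3 needs a new color (χ ≥ 4).
The coloring below uses 4 colors, so χ(G) = 4.
A valid 4-coloring: color 1: [3]; color 2: [1, 4, 12, 18, 22]; color 3: [9, 13, 15, 16, 21]; color 4: [10].

χ(G) = 4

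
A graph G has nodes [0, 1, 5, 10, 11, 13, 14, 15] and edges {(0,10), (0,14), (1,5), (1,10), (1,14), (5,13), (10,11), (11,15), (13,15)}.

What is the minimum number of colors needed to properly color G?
Clique number ω(G) = 2 (lower bound: χ ≥ ω).
The graph is bipartite (no odd cycle), so 2 colors suffice: χ(G) = 2.
A valid 2-coloring: color 1: [5, 10, 14, 15]; color 2: [0, 1, 11, 13].

χ(G) = 2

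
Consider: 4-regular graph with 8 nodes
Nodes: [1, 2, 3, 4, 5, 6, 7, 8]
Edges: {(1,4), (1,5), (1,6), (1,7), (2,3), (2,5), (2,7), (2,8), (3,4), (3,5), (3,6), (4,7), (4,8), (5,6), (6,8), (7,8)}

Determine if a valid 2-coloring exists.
The clique on vertices [2, 7, 8] has size 3 > 2, so it alone needs 3 colors.

No, G is not 2-colorable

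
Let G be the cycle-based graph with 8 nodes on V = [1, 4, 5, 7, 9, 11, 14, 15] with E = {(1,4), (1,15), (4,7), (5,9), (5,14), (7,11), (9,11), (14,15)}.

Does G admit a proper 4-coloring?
Yes, G is 4-colorable

A valid 4-coloring: color 1: [1, 7, 9, 14]; color 2: [4, 5, 11, 15].
(χ(G) = 2 ≤ 4.)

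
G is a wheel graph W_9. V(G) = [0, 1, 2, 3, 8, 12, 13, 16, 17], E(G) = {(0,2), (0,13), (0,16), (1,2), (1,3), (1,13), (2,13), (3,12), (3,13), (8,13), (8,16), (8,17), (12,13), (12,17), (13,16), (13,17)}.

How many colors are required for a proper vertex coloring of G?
Clique number ω(G) = 3 (lower bound: χ ≥ ω).
The clique on [0, 13, 16] has size 3, forcing χ ≥ 3, and the coloring below uses 3 colors, so χ(G) = 3.
A valid 3-coloring: color 1: [13]; color 2: [2, 3, 16, 17]; color 3: [0, 1, 8, 12].

χ(G) = 3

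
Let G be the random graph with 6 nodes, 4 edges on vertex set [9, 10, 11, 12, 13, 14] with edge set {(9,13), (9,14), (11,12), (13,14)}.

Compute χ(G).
χ(G) = 3

Clique number ω(G) = 3 (lower bound: χ ≥ ω).
The clique on [9, 13, 14] has size 3, forcing χ ≥ 3, and the coloring below uses 3 colors, so χ(G) = 3.
A valid 3-coloring: color 1: [9, 10, 11]; color 2: [12, 13]; color 3: [14].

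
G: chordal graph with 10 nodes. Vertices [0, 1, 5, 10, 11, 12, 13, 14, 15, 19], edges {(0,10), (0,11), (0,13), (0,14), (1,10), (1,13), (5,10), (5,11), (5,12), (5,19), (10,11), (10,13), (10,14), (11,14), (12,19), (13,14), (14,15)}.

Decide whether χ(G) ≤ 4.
Yes, G is 4-colorable

A valid 4-coloring: color 1: [10, 15, 19]; color 2: [1, 5, 14]; color 3: [11, 12, 13]; color 4: [0].
(χ(G) = 4 ≤ 4.)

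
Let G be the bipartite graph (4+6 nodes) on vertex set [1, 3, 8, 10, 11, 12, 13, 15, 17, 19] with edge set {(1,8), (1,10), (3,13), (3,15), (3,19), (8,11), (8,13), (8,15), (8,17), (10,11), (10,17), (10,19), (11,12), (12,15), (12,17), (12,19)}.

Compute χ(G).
χ(G) = 2

Clique number ω(G) = 2 (lower bound: χ ≥ ω).
The graph is bipartite (no odd cycle), so 2 colors suffice: χ(G) = 2.
A valid 2-coloring: color 1: [3, 8, 10, 12]; color 2: [1, 11, 13, 15, 17, 19].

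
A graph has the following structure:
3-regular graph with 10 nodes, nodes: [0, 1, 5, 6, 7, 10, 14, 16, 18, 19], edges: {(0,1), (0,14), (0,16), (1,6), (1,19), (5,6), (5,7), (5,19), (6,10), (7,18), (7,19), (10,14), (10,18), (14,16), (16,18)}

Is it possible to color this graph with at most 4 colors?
Yes, G is 4-colorable

A valid 4-coloring: color 1: [6, 7, 16]; color 2: [0, 10, 19]; color 3: [1, 5, 14, 18].
(χ(G) = 3 ≤ 4.)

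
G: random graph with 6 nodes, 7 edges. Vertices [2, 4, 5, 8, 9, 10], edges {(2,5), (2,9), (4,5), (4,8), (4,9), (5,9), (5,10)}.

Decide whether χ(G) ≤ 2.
No, G is not 2-colorable

The clique on vertices [2, 5, 9] has size 3 > 2, so it alone needs 3 colors.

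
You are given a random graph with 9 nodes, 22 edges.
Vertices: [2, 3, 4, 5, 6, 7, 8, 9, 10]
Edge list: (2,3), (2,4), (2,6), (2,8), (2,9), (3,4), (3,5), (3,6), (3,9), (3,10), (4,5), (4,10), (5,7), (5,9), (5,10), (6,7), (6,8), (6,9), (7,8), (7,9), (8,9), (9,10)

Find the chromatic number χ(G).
Clique number ω(G) = 4 (lower bound: χ ≥ ω).
The clique on [2, 6, 8, 9] has size 4, forcing χ ≥ 4, and the coloring below uses 4 colors, so χ(G) = 4.
A valid 4-coloring: color 1: [4, 9]; color 2: [3, 8]; color 3: [5, 6]; color 4: [2, 7, 10].

χ(G) = 4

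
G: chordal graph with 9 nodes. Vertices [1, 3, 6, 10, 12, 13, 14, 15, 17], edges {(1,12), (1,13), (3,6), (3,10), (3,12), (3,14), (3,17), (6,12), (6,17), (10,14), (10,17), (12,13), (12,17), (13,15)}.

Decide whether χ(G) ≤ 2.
The clique on vertices [3, 6, 12, 17] has size 4 > 2, so it alone needs 4 colors.

No, G is not 2-colorable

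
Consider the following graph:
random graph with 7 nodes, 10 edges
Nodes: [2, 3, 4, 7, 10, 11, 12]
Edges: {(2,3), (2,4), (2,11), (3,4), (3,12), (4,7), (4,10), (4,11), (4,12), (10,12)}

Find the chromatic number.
χ(G) = 3

Clique number ω(G) = 3 (lower bound: χ ≥ ω).
The clique on [2, 4, 11] has size 3, forcing χ ≥ 3, and the coloring below uses 3 colors, so χ(G) = 3.
A valid 3-coloring: color 1: [4]; color 2: [3, 7, 10, 11]; color 3: [2, 12].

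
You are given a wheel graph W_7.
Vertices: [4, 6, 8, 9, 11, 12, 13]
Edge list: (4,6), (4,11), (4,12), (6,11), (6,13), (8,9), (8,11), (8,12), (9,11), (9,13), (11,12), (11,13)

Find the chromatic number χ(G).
χ(G) = 3

Clique number ω(G) = 3 (lower bound: χ ≥ ω).
The clique on [8, 9, 11] has size 3, forcing χ ≥ 3, and the coloring below uses 3 colors, so χ(G) = 3.
A valid 3-coloring: color 1: [11]; color 2: [4, 8, 13]; color 3: [6, 9, 12].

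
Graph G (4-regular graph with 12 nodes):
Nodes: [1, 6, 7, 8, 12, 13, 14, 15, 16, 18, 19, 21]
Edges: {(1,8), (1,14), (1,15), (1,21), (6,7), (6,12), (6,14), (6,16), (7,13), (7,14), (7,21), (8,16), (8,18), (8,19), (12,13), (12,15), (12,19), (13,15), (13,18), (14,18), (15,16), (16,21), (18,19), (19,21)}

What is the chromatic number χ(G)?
Clique number ω(G) = 3 (lower bound: χ ≥ ω).
The clique on [6, 7, 14] has size 3, forcing χ ≥ 3, and the coloring below uses 3 colors, so χ(G) = 3.
A valid 3-coloring: color 1: [1, 7, 12, 16, 18]; color 2: [8, 14, 15, 21]; color 3: [6, 13, 19].

χ(G) = 3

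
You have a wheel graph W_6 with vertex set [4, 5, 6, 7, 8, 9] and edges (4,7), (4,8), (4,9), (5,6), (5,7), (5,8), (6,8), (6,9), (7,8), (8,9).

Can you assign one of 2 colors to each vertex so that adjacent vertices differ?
No, G is not 2-colorable

The clique on vertices [4, 8, 9] has size 3 > 2, so it alone needs 3 colors.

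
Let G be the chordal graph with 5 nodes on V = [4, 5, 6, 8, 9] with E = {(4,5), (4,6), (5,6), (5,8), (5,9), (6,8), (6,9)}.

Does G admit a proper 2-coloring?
The clique on vertices [5, 6, 8] has size 3 > 2, so it alone needs 3 colors.

No, G is not 2-colorable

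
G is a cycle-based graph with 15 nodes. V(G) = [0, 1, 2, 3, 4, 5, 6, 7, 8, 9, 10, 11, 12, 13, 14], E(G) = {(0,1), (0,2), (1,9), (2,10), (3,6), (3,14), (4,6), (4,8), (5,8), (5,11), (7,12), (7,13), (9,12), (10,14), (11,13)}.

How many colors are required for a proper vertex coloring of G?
χ(G) = 3

Clique number ω(G) = 2 (lower bound: χ ≥ ω).
Odd cycle [8, 5, 11, 13, 7, 12, 9, 1, 0, 2, 10, 14, 3, 6, 4] needs 3 colors (χ ≥ 3).
The coloring below uses 3 colors, so χ(G) = 3.
A valid 3-coloring: color 1: [0, 6, 7, 8, 9, 10, 11]; color 2: [1, 2, 4, 5, 12, 13, 14]; color 3: [3].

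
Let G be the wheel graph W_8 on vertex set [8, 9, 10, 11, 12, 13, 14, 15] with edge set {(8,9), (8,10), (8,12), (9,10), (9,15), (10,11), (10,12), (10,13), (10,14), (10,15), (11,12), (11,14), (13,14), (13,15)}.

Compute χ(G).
χ(G) = 4

Clique number ω(G) = 3 (lower bound: χ ≥ ω).
Odd cycle [8, 12, 11, 14, 13, 15, 9] needs 3 colors (χ ≥ 3).
Vertex 10 is adjacent to every vertex of [8, 9, 11, 12, 13, 14, 15], which already need 3 colors among themselves, so 10 needs a new color (χ ≥ 4).
The coloring below uses 4 colors, so χ(G) = 4.
A valid 4-coloring: color 1: [10]; color 2: [8, 11, 15]; color 3: [9, 12, 14]; color 4: [13].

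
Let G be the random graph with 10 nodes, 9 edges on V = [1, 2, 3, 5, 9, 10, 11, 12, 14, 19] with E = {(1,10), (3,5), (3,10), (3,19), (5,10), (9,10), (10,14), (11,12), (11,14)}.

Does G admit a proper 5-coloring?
A valid 5-coloring: color 1: [2, 10, 11, 19]; color 2: [1, 3, 9, 12, 14]; color 3: [5].
(χ(G) = 3 ≤ 5.)

Yes, G is 5-colorable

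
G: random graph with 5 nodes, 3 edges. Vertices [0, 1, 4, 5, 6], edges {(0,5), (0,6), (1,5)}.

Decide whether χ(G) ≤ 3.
A valid 3-coloring: color 1: [4, 5, 6]; color 2: [0, 1].
(χ(G) = 2 ≤ 3.)

Yes, G is 3-colorable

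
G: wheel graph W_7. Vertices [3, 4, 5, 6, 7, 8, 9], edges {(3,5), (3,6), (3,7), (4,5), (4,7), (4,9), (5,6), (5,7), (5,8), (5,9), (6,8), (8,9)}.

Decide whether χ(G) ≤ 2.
No, G is not 2-colorable

The clique on vertices [5, 8, 9] has size 3 > 2, so it alone needs 3 colors.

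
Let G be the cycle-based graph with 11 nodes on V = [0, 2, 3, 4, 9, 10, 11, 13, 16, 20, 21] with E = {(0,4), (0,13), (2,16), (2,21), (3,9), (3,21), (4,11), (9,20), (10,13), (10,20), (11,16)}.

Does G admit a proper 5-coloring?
Yes, G is 5-colorable

A valid 5-coloring: color 1: [2, 3, 11, 13, 20]; color 2: [0, 9, 10, 16, 21]; color 3: [4].
(χ(G) = 3 ≤ 5.)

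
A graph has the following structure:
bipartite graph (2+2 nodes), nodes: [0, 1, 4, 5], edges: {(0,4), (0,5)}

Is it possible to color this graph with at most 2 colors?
Yes, G is 2-colorable

A valid 2-coloring: color 1: [0, 1]; color 2: [4, 5].
(χ(G) = 2 ≤ 2.)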